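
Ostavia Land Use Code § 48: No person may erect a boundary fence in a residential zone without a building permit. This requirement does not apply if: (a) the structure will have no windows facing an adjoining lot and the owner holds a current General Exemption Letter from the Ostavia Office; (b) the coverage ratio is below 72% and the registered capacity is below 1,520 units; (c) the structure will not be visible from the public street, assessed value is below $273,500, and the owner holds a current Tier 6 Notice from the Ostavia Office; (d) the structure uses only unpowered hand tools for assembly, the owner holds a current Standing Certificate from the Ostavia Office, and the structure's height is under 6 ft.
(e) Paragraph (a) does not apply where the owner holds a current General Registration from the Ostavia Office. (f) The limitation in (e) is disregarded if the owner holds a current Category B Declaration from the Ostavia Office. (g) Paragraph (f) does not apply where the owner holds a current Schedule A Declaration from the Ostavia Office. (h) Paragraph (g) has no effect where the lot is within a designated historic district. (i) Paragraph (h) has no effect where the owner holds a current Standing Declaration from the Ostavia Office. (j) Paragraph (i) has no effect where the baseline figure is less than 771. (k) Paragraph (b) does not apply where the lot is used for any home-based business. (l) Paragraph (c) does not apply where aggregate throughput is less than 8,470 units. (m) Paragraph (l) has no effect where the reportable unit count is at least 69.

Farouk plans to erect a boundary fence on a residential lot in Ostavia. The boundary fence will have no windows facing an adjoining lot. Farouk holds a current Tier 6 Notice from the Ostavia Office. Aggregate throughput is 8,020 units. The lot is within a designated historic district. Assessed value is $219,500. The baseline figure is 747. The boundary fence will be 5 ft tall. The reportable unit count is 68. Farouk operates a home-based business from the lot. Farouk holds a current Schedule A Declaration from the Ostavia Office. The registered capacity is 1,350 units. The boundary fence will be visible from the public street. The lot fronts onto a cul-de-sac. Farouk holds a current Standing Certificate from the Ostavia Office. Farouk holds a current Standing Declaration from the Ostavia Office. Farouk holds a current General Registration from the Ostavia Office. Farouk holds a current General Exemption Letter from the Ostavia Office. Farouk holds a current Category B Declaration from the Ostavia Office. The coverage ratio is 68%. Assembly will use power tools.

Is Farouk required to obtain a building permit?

No — exception (a) applies; Farouk does not need a building permit.

All of (a)'s requirements are met (no windows face an adjoining lot; a current General Exemption Letter is held). Considering the limiting provisions: (e) would limit (a) — a current General Registration is held — but (f) sets (e) aside: (f) operates against (e): a current Category B Declaration is held. (g) operates (a current Schedule A Declaration is held), but is displaced by (h): (h) is triggered — the lot is in a historic district. (i) is triggered (a current Standing Declaration is held), but is set aside by (j): (j) operates against (i): the baseline figure is 747, less than the 771 limit. Exception (a) stands.
Exception (b): the coverage ratio is 68%, below the 72% limit; the registered capacity is 1,350 units, below the 1,520 units limit — every condition holds. Turning to paragraph (k): (k) operates against (b): a home-based business operates on the lot. So (b) is unavailable.
Exception (c) requires that the structure will not be visible from the public street; but the structure will be visible from the street, so (c) is unavailable.
Exception (d) does not apply: assembly uses power tools.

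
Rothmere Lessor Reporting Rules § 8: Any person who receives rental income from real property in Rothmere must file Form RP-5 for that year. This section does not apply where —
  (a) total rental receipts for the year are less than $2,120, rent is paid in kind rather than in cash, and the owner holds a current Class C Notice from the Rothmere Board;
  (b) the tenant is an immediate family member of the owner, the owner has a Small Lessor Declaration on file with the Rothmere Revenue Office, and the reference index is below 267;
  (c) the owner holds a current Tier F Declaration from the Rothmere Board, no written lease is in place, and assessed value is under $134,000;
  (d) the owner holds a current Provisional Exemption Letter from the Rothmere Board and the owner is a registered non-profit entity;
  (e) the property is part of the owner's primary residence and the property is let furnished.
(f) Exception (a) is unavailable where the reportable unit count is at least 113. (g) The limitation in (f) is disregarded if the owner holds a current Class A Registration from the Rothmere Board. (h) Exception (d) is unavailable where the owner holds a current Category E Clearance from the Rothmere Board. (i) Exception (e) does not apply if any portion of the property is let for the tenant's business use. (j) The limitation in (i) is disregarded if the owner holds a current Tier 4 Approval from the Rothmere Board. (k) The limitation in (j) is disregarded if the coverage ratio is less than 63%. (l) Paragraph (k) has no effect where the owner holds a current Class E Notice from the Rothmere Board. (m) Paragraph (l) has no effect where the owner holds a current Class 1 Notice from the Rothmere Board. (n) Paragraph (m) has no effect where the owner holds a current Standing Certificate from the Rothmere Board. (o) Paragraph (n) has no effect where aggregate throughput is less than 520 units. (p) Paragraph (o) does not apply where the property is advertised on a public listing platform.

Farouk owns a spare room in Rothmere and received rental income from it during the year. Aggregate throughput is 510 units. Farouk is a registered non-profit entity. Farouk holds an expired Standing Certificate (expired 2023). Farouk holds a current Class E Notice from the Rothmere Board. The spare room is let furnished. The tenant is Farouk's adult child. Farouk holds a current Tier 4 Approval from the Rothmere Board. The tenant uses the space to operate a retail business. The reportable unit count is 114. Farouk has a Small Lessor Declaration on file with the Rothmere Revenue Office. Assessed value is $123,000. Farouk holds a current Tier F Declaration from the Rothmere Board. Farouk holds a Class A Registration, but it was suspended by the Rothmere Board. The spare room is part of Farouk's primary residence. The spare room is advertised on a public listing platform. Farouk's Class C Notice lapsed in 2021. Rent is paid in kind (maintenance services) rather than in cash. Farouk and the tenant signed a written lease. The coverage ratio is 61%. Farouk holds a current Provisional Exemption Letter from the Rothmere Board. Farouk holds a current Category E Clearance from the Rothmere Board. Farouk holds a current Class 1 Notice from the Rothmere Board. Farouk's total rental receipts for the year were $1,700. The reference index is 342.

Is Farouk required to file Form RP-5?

Exception (a) requires that the owner holds a current Class C Notice from the Rothmere Board; but there is no Class C Notice in force, so (a) is unavailable.
Exception (b) fails — the reference index is 342, not below 267.
Exception (c) fails — a written lease is in place.
All of (d)'s requirements are met (a current Provisional Exemption Letter is held; Farouk is a registered non-profit). Turning to paragraph (h): (h) is engaged — a current Category E Clearance is held. Exception (d) does not apply.
Exception (e) is satisfied on its face — the spare room is part of the primary residence; the property is let furnished. Turning to paragraphs (i)–(p): (i) operates against (e): the space is let for business use. (j) would limit (i) — a current Tier 4 Approval is held — but (k) sets (j) aside: (k) operates — the coverage ratio is 61%, less than the 63% limit. (l) is triggered (a current Class E Notice is held), but is itself disapplied by (m): (m) applies — a current Class 1 Notice is held. (n), which would lift (m), does not operate here — the Standing Certificate is not current. So (e) is unavailable.
No exception is made out. Farouk falls within the general rule.

Yes — Farouk must file Form RP-5.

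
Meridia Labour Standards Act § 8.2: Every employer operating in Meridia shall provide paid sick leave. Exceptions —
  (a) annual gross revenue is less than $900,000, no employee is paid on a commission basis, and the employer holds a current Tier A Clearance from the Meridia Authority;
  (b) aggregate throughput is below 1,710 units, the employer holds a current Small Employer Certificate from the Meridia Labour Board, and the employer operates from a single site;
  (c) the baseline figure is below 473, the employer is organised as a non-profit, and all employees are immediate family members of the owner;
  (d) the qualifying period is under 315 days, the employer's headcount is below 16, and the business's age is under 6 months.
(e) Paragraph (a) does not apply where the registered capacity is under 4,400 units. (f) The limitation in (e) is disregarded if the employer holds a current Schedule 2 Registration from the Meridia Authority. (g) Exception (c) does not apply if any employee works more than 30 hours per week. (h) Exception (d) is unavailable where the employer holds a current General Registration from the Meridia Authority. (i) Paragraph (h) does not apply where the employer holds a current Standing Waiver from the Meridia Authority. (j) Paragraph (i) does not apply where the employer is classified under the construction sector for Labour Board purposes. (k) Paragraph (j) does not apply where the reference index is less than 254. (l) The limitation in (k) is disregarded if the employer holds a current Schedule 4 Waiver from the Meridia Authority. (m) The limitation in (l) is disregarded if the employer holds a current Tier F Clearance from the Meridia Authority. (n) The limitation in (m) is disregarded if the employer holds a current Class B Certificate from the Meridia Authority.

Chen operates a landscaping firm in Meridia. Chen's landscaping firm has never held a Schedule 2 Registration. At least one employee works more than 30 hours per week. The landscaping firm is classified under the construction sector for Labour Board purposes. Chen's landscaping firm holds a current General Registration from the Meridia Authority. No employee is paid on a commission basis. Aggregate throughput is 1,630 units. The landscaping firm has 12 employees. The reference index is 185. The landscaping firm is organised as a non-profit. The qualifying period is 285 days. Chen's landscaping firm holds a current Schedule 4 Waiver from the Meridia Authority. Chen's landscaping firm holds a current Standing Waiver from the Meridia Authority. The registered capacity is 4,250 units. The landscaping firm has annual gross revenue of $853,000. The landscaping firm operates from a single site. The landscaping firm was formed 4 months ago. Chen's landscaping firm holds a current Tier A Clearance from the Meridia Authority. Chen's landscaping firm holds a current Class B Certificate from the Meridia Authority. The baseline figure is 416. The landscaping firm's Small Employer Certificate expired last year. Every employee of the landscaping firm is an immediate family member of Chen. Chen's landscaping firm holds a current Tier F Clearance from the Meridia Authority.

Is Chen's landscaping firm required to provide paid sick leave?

Yes — Chen's landscaping firm must provide paid sick leave.

Exception (a) is satisfied on its face — annual gross revenue is $853,000, less than the $900,000 limit; no employee is paid on commission; a current Tier A Clearance is held. However, paragraphs (e)–(f) must be considered: (e) operates — the registered capacity is 4,250 units, under the 4,400 units limit. (f), which would lift (e), is inapplicable — no current Schedule 2 Registration is held. Exception (a) does not apply.
Exception (b) fails — the Small Employer Certificate has expired.
Exception (c): the baseline figure is 416, below the 473 limit; the employer is a non-profit; every employee is an immediate family member — every condition holds. But: (g) is engaged — at least one employee exceeds 30 hours/week. Exception (c) does not apply.
Exception (d)'s conditions are all satisfied: the qualifying period is 285 days, under the 315 days limit; the employer's headcount is 12, below the 16 limit; the business's age is 4 months, under the 6 months limit. But: (h) operates against (d): a current General Registration is held. (i) is engaged (a current Standing Waiver is held), but is set aside by (j): (j) is engaged — the landscaping firm is classified under the construction sector. (k) would limit (j) — the reference index is 185, less than the 254 limit — but (l) sets (k) aside: (l) operates against (k): a current Schedule 4 Waiver is held. (m) applies (a current Tier F Clearance is held), but is overridden by (n): (n) operates against (m): a current Class B Certificate is held. Exception (d) does not apply.
No exception is made out. Chen's landscaping firm falls within the general rule.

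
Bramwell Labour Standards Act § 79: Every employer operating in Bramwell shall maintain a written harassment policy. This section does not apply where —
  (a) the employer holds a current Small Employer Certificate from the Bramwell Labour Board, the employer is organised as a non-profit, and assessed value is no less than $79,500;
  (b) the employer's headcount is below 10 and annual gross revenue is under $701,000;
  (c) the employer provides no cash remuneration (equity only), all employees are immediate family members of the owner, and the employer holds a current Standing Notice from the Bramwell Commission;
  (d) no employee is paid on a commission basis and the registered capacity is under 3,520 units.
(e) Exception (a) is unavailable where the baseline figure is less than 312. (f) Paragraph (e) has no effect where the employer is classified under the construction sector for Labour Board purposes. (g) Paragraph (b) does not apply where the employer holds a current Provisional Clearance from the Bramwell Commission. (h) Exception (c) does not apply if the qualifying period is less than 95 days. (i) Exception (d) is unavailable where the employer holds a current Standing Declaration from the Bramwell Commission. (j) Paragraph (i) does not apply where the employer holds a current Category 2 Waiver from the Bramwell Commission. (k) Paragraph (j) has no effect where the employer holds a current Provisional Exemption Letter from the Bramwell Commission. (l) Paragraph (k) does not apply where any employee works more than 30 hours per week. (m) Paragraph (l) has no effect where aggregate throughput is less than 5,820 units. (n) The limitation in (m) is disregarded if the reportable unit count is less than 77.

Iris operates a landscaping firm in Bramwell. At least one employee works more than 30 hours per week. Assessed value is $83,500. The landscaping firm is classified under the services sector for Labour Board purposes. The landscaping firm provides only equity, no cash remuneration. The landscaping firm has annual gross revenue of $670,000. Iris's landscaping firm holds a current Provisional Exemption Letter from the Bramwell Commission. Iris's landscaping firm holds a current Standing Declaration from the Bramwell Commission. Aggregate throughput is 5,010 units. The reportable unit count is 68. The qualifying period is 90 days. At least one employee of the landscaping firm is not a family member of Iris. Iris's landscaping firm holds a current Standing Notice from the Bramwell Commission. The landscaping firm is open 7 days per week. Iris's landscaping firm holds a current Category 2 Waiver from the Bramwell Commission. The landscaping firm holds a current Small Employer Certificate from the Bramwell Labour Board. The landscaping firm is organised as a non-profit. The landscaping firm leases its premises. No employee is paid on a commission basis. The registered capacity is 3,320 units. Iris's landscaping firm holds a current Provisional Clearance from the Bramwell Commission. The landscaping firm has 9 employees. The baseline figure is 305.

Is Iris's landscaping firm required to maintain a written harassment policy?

No — exception (d) applies; Iris's landscaping firm is not required to maintain a written harassment policy.

Exception (a)'s conditions are all satisfied: a current Small Employer Certificate is held; the employer is a non-profit; assessed value is $83,500, meeting the $79,500 threshold. Turning to paragraphs (e)–(f): (e) operates against (a): the baseline figure is 305, less than the 312 limit. (f), which would lift (e), is not triggered — the landscaping firm is classified under the services sector. So (a) is unavailable.
Exception (b) is satisfied on its face — the employer's headcount is 9, below the 10 limit; annual gross revenue is $670,000, under the $701,000 limit. Turning to paragraph (g): (g) is triggered — a current Provisional Clearance is held. So (b) is unavailable.
Exception (c) requires that all employees are immediate family members of the owner; but at least one employee is not a family member, so (c) is unavailable.
Exception (d) is satisfied on its face — no employee is paid on commission; the registered capacity is 3,320 units, under the 3,520 units limit. As to paragraphs (i)–(n): (i) would limit (d) — a current Standing Declaration is held — but (j) sets (i) aside: (j) operates against (i): a current Category 2 Waiver is held. (k) would limit (j) — a current Provisional Exemption Letter is held — but (l) sets (k) aside: (l) applies — at least one employee exceeds 30 hours/week. (m) applies (aggregate throughput is 5,010 units, less than the 5,820 units limit), but is displaced by (n): (n) is triggered — the reportable unit count is 68, less than the 77 limit. (d) remains available.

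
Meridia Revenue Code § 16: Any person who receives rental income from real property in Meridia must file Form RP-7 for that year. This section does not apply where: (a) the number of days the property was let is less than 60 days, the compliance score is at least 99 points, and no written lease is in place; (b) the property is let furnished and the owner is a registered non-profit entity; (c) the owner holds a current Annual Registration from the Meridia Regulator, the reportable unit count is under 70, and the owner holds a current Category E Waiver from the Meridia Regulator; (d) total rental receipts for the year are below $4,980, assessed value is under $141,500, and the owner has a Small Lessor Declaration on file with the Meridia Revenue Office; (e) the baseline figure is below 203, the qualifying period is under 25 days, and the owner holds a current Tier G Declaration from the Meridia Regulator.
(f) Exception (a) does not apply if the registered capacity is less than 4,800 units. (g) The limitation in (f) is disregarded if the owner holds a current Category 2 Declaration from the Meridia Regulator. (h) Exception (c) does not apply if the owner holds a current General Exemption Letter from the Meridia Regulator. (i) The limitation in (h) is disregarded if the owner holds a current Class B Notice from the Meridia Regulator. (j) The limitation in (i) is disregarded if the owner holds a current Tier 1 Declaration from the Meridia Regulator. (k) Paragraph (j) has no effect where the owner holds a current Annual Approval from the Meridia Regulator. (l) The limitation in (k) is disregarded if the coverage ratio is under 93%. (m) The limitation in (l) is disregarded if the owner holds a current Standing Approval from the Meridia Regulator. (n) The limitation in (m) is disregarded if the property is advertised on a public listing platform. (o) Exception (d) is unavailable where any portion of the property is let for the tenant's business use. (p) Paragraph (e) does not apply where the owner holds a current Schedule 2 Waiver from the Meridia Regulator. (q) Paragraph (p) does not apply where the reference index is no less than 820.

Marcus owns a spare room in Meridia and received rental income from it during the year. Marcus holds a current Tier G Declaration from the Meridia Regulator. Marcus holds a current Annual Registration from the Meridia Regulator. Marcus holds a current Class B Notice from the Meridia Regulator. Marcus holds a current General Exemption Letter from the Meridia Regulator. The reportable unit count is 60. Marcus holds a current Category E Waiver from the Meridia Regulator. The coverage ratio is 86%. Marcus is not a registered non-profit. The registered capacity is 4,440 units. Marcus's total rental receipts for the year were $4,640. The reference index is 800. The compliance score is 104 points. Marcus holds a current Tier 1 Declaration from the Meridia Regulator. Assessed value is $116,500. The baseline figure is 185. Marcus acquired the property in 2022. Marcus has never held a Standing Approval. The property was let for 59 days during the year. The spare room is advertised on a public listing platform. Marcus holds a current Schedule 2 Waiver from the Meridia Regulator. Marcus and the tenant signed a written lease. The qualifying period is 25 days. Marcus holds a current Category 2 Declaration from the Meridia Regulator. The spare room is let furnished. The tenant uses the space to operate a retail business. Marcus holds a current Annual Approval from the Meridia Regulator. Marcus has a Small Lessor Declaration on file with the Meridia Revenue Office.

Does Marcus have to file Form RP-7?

Yes — Marcus must file Form RP-7.

Exception (a) does not apply: a written lease is in place.
Exception (b) requires that the owner is a registered non-profit entity; but Marcus is not a registered non-profit, so (b) is unavailable.
Exception (c) is satisfied on its face — a current Annual Registration is held; the reportable unit count is 60, under the 70 limit; a current Category E Waiver is held. Turning to paragraphs (h)–(n): (h) is triggered — a current General Exemption Letter is held. (i) operates (a current Class B Notice is held), but is displaced by (j): (j) operates against (i): a current Tier 1 Declaration is held. (k) is engaged (a current Annual Approval is held), but is itself disapplied by (l): (l) is triggered — the coverage ratio is 86%, under the 93% limit. (m) is not triggered (the Standing Approval is not current), so (l) stands. (c) is therefore removed.
All of (d)'s requirements are met (total rental receipts for the year are $4,640, below the $4,980 limit; assessed value is $116,500, under the $141,500 limit; a Small Lessor Declaration is on file). However, paragraph (o) must be considered: (o) operates against (d): the space is let for business use. So (d) is unavailable.
Exception (e) does not apply: the qualifying period is 25 days, not under 25 days.
Every exception is unavailable, so the rule governs.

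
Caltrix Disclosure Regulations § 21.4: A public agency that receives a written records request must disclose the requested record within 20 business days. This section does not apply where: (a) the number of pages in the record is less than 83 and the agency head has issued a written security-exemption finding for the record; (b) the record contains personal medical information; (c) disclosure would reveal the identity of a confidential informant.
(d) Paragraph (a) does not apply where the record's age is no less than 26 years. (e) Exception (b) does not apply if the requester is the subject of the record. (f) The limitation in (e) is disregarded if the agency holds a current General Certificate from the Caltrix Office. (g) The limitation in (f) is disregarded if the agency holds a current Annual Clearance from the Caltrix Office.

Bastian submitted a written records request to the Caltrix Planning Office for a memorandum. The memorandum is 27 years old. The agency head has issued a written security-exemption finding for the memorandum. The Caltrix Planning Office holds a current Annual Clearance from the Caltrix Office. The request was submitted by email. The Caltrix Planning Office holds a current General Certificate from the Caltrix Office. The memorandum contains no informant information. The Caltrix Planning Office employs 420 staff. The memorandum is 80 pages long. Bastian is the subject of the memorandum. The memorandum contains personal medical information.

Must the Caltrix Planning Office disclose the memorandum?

Exception (a) is satisfied on its face — the number of pages in the record is 80, less than the 83 limit; a written security-exemption finding has been issued. But applying paragraph (d): (d) is triggered — the record's age is 27 years, meeting the 26 years threshold. (a) is therefore removed.
All of (b)'s requirements are met (the memorandum contains personal medical information). But: (e) is triggered — Bastian is the subject of the memorandum. (f) would limit (e) — a current General Certificate is held — but (g) sets (f) aside: (g) operates against (f): a current Annual Clearance is held. So (b) is unavailable.
Exception (c) does not apply: the memorandum contains no informant information.
Every exception is unavailable, so the rule governs.

Yes — the Caltrix Planning Office must disclose the memorandum.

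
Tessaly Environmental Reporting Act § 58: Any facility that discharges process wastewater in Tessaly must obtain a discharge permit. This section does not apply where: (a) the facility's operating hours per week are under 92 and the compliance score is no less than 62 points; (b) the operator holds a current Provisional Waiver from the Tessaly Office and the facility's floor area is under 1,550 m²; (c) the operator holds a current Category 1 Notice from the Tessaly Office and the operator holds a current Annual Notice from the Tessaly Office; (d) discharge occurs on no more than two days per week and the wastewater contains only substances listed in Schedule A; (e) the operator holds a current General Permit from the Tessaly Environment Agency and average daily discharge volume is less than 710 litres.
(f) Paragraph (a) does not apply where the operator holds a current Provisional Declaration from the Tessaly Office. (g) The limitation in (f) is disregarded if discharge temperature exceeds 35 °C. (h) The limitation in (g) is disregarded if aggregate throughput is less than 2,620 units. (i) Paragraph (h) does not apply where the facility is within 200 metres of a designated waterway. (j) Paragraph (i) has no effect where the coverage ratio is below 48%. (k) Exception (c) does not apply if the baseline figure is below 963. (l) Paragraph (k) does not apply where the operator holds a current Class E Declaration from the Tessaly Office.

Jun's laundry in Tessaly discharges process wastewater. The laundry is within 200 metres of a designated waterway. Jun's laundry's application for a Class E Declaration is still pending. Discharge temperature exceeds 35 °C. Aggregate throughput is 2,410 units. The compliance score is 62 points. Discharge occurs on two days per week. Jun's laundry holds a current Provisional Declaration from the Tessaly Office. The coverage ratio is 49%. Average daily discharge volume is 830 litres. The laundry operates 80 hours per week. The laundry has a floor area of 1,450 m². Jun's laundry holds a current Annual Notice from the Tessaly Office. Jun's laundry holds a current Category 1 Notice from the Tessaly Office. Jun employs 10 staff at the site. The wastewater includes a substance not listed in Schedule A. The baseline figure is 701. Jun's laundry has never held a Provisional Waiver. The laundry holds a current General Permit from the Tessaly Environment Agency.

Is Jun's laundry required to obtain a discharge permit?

Exception (a) is satisfied on its face — the facility's operating hours per week are 80, under the 92 limit; the compliance score is 62 points, meeting the 62 points threshold. Under paragraphs (f)–(j): (f) is engaged (a current Provisional Declaration is held), but is set aside by (g): (g) operates — discharge temperature exceeds 35 °C. (h) is engaged (aggregate throughput is 2,410 units, less than the 2,620 units limit), but is displaced by (i): (i) operates against (h): the laundry is within 200 m of a designated waterway. (j) is not triggered (the coverage ratio is 49%, not below 48%), so (i) stands. Exception (a) stands.
Exception (b) does not apply: no current Provisional Waiver is held.
All of (c)'s requirements are met (a current Category 1 Notice is held; a current Annual Notice is held). Turning to paragraphs (k)–(l): (k) operates — the baseline figure is 701, below the 963 limit. (l) is not engaged (there is no Class E Declaration in force), so (k) stands. Exception (c) does not apply.
Exception (d) fails — the wastewater includes a non-Schedule-A substance.
Exception (e) fails — average daily discharge volume is 830 litres, not less than 710 litres.

No — exception (a) applies; Jun's laundry is not required to obtain a discharge permit.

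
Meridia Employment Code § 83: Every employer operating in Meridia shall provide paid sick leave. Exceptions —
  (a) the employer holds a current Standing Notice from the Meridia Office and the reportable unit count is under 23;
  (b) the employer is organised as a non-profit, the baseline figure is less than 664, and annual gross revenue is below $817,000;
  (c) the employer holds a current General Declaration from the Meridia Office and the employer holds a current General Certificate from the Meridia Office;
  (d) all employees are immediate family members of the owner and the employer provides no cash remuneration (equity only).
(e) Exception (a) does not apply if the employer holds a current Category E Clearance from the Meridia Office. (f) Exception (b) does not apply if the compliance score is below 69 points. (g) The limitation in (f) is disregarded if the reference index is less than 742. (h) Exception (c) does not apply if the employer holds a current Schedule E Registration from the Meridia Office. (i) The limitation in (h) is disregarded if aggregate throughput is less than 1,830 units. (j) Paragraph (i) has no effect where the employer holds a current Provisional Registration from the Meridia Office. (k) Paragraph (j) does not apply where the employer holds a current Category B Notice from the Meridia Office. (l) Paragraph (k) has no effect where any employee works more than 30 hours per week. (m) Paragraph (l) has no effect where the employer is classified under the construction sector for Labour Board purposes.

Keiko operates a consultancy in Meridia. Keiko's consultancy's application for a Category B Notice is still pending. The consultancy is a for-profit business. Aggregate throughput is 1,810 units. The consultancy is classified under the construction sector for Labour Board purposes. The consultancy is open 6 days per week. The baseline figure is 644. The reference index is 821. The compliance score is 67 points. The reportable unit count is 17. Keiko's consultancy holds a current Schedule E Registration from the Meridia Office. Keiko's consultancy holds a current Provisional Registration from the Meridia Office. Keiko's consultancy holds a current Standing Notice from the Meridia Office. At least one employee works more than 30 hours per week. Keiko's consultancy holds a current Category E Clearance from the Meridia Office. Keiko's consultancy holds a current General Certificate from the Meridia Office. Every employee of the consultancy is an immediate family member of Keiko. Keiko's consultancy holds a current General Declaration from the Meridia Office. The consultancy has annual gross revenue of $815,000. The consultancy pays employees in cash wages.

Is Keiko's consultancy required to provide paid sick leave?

Exception (a) is satisfied on its face — a current Standing Notice is held; the reportable unit count is 17, under the 23 limit. Turning to paragraph (e): (e) operates against (a): a current Category E Clearance is held. (a) is therefore removed.
Exception (b) requires that the employer is organised as a non-profit; but the employer is for-profit, so (b) is unavailable.
Exception (c) is satisfied on its face — a current General Declaration is held; a current General Certificate is held. But applying paragraphs (h)–(m): (h) operates against (c): a current Schedule E Registration is held. (i) would limit (h) — aggregate throughput is 1,810 units, less than the 1,830 units limit — but (j) sets (i) aside: (j) operates against (i): a current Provisional Registration is held. (k) is not triggered (the Category B Notice is not current), so (j) stands. So (c) is unavailable.
Exception (d) does not apply: employees are paid cash wages.
None of the exceptions is available; § 83 applies in full.

Yes — Keiko's consultancy must provide paid sick leave.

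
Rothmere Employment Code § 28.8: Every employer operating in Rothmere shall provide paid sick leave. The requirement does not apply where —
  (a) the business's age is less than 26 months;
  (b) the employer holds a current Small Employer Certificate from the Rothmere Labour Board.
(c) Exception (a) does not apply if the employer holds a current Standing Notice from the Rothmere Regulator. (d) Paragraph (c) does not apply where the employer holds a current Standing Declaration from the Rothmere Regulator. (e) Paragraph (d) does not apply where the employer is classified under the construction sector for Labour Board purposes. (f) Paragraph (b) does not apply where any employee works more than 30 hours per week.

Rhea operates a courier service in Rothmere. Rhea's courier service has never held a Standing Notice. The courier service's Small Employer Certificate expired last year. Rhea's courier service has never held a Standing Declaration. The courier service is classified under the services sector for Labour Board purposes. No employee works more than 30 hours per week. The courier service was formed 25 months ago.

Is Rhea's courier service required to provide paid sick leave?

All of (a)'s requirements are met (the business's age is 25 months, less than the 26 months limit). Considering the limiting provisions: (c), which would limit (a), is inapplicable: no current Standing Notice is held. (a) remains available.
Exception (b) fails — the Small Employer Certificate has expired.

No — exception (a) applies; Rhea's courier service is not required to provide paid sick leave.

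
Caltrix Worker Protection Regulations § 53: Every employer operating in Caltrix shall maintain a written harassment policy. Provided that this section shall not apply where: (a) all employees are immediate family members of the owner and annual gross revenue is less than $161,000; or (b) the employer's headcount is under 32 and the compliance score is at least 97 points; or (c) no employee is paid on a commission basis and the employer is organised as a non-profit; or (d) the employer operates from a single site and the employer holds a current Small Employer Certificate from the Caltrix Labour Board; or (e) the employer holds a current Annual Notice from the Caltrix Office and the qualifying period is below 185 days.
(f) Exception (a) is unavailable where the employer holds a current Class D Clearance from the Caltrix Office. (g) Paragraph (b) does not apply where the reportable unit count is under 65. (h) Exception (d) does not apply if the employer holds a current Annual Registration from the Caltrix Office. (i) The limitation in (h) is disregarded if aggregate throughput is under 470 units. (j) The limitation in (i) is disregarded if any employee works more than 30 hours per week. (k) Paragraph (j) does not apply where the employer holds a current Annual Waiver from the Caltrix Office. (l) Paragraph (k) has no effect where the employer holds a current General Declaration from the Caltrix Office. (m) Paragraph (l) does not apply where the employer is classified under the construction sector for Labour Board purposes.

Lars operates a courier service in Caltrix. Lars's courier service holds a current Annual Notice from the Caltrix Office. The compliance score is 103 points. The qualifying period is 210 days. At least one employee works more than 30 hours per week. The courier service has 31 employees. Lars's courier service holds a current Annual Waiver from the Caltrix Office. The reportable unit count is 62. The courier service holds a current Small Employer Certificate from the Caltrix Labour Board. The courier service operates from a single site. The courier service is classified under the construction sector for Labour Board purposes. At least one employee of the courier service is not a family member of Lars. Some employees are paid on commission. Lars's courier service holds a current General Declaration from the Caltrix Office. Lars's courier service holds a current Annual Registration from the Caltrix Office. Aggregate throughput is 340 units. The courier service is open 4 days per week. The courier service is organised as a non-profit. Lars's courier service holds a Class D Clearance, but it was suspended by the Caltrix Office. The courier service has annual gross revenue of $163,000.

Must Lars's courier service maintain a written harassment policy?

Exception (a) requires that all employees are immediate family members of the owner; but at least one employee is not a family member, so (a) is unavailable.
Exception (b) is satisfied on its face — the employer's headcount is 31, under the 32 limit; the compliance score is 103 points, meeting the 97 points threshold. Turning to paragraph (g): (g) is engaged — the reportable unit count is 62, under the 65 limit. Exception (b) does not apply.
Exception (c) does not apply: some employees are paid on commission.
Exception (d)'s conditions are all satisfied: the employer operates from a single site; a current Small Employer Certificate is held. Considering the limiting provisions: (h) is engaged (a current Annual Registration is held), but yields to (i): (i) is triggered — aggregate throughput is 340 units, under the 470 units limit. (j) operates (at least one employee exceeds 30 hours/week), but yields to (k): (k) operates against (j): a current Annual Waiver is held. (l) would limit (k) — a current General Declaration is held — but (m) sets (l) aside: (m) applies — the courier service is classified under the construction sector. Exception (d) stands.
Exception (e) does not apply: the qualifying period is 210 days, not below 185 days.

No — exception (d) applies; Lars's courier service is not required to maintain a written harassment policy.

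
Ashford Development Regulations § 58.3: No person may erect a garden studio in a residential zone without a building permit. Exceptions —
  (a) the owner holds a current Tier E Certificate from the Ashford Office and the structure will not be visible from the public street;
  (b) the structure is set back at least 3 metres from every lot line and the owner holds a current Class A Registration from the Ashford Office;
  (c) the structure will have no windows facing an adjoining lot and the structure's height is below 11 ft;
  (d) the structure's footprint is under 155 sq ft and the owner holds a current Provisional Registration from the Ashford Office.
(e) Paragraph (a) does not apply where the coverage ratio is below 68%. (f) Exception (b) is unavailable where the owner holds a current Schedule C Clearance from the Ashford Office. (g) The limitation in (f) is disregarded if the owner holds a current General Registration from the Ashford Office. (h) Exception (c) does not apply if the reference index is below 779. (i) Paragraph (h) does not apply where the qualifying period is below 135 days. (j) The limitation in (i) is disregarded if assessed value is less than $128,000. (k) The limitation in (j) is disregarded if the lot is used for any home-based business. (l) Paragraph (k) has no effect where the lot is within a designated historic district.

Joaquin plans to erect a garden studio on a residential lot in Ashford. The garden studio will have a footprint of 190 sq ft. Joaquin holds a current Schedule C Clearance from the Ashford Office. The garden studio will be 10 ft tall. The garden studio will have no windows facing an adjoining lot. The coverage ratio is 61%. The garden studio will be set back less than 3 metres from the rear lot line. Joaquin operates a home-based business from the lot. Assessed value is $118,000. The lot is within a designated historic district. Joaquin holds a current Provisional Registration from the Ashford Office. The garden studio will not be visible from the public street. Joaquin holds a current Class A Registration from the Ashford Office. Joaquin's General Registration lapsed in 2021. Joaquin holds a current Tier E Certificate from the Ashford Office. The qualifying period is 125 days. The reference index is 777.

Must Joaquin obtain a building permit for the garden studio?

Exception (a): a current Tier E Certificate is held; the structure will not be visible from the street — every condition holds. Turning to paragraph (e): (e) applies — the coverage ratio is 61%, below the 68% limit. Exception (a) does not apply.
Exception (b) requires that the structure is set back at least 3 metres from every lot line; but the rear setback is under 3 m, so (b) is unavailable.
Exception (c): no windows face an adjoining lot; the structure's height is 10 ft, below the 11 ft limit — every condition holds. But: (h) operates against (c): the reference index is 777, below the 779 limit. (i) operates (the qualifying period is 125 days, below the 135 days limit), but is displaced by (j): (j) is engaged — assessed value is $118,000, less than the $128,000 limit. (k) would limit (j) — a home-based business operates on the lot — but (l) sets (k) aside: (l) operates against (k): the lot is in a historic district. So (c) is unavailable.
Exception (d) requires that the structure's footprint is under 155 sq ft; but the structure's footprint is 190 sq ft, not under 155 sq ft, so (d) is unavailable.
No exception is made out. Joaquin falls within the general rule.

Yes — Joaquin must obtain a building permit.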